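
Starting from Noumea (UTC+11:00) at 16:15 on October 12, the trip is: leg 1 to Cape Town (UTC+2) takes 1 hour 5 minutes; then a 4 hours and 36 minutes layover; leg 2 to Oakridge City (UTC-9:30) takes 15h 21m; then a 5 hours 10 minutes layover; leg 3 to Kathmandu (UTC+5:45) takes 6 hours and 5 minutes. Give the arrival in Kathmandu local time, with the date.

Convert departure to UTC: 16:15 − 11:00 = 05:15 UTC on Oct 12.
Add 1 hour and 5 minutes leg 1 → 06:20 UTC.
Add 4 hours and 36 minutes layover in Cape Town → 10:56 UTC.
Add 15 hours 21 minutes leg 2 → 02:17 UTC (Oct 13).
Add 5 hours and 10 minutes layover in Oakridge City → 07:27 UTC.
Add 6 hours 5 minutes leg 3 → 13:32 UTC.
Kathmandu is UTC+5:45, so local arrival = 13:32 + 5:45 = 19:17 on Oct 13.

19:17 on October 13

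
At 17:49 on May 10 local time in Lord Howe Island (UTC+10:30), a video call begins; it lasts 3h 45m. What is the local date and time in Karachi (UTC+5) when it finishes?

16:04 on May 10

Karachi is 5:30 behind Lord Howe Island.
After 3 hours 45 minutes it is 21:34 in Lord Howe Island.
Shift by the zone difference: 21:34 − 5:30 = 16:04 on May 10 in Karachi.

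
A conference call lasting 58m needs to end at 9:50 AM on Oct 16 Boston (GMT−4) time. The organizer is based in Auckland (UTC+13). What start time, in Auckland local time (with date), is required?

1:52 AM on Oct 17

Target end time in UTC: 9:50 AM + 4:00 = 1:50 PM on Oct 16.
Subtract 58 minutes → start 12:52 PM UTC on Oct 16.
Auckland is UTC+13:00: 12:52 PM + 13:00 = 1:52 AM on Oct 17.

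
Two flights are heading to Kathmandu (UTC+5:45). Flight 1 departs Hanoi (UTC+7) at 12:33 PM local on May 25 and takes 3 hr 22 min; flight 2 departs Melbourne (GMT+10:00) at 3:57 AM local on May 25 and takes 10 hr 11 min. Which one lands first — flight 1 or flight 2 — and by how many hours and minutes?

Flight 1 in UTC: 12:33 PM − 7:00 = 5:33 AM on May 25.
+3 hours 22 minutes → arrive 8:55 AM UTC on May 25.
Flight 2 in UTC: 3:57 AM − 10:00 = 5:57 PM on May 24.
+10 hours and 11 minutes → arrive 4:08 AM UTC on May 25.
Flight 2 lands earlier by 4 hours 47 minutes.

the second, by 4 hours 47 minutes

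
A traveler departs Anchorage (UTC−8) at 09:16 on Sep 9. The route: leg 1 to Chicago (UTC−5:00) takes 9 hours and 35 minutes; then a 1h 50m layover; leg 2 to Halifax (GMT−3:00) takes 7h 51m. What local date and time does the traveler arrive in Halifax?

Convert departure to UTC: 09:16 + 8:00 = 17:16 UTC on Sep 9.
Add 9 hours 35 minutes leg 1 → 02:51 UTC (Sep 10).
Add 1 hour and 50 minutes layover in Chicago → 04:41 UTC.
Add 7 hours and 51 minutes leg 2 → 12:32 UTC.
Halifax is UTC−3:00, so local arrival = 12:32 − 3:00 = 09:32 on Sep 10.

09:32 on September 10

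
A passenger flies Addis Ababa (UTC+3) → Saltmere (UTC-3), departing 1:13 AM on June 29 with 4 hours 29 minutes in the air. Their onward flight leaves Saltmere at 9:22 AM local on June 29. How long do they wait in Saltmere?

Convert departure to UTC: 1:13 AM − 3:00 = 10:13 PM UTC on Jun 28.
Add 4 hours and 29 minutes flight time → 2:42 AM UTC (Jun 29).
Saltmere is UTC−3:00, so local arrival = 2:42 AM − 3:00 = 11:42 PM on Jun 28.
Layover = 9:22 AM − 11:42 PM (+1 day) = 9 hours 40 minutes.

9 hours 40 minutes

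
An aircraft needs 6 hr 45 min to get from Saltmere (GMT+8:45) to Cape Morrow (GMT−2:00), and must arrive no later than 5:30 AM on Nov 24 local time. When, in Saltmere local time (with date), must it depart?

9:30 AM on November 24

Target arrival in UTC: 5:30 AM + 2:00 = 7:30 AM on Nov 24.
Subtract 6 hours 45 minutes → departure 12:45 AM UTC on Nov 24.
Saltmere is UTC+8:45: 12:45 AM + 8:45 = 9:30 AM on Nov 24.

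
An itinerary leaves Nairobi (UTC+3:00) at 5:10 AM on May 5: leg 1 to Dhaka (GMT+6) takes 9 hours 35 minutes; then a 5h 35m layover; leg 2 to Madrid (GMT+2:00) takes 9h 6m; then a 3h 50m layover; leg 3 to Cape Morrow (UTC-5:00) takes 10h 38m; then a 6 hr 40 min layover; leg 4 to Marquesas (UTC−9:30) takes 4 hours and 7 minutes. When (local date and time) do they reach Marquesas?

6:11 PM on May 6

Convert departure to UTC: 5:10 AM − 3:00 = 2:10 AM UTC on May 5.
Add 9 hours 35 minutes leg 1 → 11:45 AM UTC.
Add 5 hours and 35 minutes layover in Dhaka → 5:20 PM UTC.
Add 9 hours and 6 minutes leg 2 → 2:26 AM UTC (May 6).
Add 3 hours and 50 minutes layover in Madrid → 6:16 AM UTC.
Add 10 hours 38 minutes leg 3 → 4:54 PM UTC.
Add 6 hours 40 minutes layover in Cape Morrow → 11:34 PM UTC.
Add 4 hours and 7 minutes leg 4 → 3:41 AM UTC (May 7).
Marquesas is UTC−9:30, so local arrival = 3:41 AM − 9:30 = 6:11 PM on May 6.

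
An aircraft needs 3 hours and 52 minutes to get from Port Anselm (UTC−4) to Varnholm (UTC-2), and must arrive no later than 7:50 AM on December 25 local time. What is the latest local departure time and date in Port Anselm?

1:58 AM on December 25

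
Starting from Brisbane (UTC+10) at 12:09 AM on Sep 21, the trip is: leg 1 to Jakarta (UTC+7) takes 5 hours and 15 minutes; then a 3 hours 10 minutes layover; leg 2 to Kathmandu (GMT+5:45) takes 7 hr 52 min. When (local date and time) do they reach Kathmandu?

12:11 PM on September 21

Convert departure to UTC: 12:09 AM − 10:00 = 2:09 PM UTC on Sep 20.
Add 5 hours and 15 minutes leg 1 → 7:24 PM UTC.
Add 3 hours and 10 minutes layover in Jakarta → 10:34 PM UTC.
Add 7 hours and 52 minutes leg 2 → 6:26 AM UTC (Sep 21).
Kathmandu is UTC+5:45, so local arrival = 6:26 AM + 5:45 = 12:11 PM on Sep 21.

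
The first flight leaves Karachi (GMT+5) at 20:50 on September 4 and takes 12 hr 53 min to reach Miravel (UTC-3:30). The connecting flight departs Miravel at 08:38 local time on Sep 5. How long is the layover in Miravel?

7 hours 25 minutes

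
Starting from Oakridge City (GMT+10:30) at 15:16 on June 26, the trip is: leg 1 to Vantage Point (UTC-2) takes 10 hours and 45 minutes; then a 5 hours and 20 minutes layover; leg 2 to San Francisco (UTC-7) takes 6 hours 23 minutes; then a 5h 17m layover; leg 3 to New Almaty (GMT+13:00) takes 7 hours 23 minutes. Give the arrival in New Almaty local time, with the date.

Convert departure to UTC: 15:16 − 10:30 = 04:46 UTC on Jun 26.
Add 10 hours and 45 minutes leg 1 → 15:31 UTC.
Add 5 hours and 20 minutes layover in Vantage Point → 20:51 UTC.
Add 6 hours and 23 minutes leg 2 → 03:14 UTC (Jun 27).
Add 5 hours and 17 minutes layover in San Francisco → 08:31 UTC.
Add 7 hours 23 minutes leg 3 → 15:54 UTC.
New Almaty is UTC+13:00, so local arrival = 15:54 + 13:00 = 04:54 on Jun 28.

04:54 on Jun 28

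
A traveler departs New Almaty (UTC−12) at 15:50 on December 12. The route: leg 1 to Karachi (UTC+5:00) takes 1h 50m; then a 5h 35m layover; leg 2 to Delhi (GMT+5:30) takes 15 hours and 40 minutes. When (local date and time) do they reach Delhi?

Convert departure to UTC: 15:50 + 12:00 = 03:50 UTC on Dec 13.
Add 1 hour 50 minutes leg 1 → 05:40 UTC.
Add 5 hours 35 minutes layover in Karachi → 11:15 UTC.
Add 15 hours and 40 minutes leg 2 → 02:55 UTC (Dec 14).
Delhi is UTC+5:30, so local arrival = 02:55 + 5:30 = 08:25 on Dec 14.

08:25 on December 14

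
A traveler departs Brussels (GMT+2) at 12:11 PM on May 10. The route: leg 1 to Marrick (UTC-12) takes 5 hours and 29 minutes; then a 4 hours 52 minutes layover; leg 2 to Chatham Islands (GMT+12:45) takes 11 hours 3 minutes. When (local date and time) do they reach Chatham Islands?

8:20 PM on May 11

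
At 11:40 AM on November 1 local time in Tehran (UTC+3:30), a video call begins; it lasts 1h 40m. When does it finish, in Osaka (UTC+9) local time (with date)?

Osaka is 5:30 ahead of Tehran.
After 1 hour 40 minutes it is 1:20 PM in Tehran.
Shift by the zone difference: 1:20 PM + 5:30 = 6:50 PM on Nov 1 in Osaka.

6:50 PM on November 1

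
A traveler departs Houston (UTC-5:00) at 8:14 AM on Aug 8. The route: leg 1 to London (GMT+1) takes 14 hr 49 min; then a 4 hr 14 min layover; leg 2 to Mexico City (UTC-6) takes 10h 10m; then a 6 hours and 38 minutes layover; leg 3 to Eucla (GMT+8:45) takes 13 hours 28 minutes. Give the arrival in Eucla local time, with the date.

11:18 PM on Aug 10

Convert departure to UTC: 8:14 AM + 5:00 = 1:14 PM UTC on Aug 8.
Add 14 hours 49 minutes leg 1 → 4:03 AM UTC (Aug 9).
Add 4 hours and 14 minutes layover in London → 8:17 AM UTC.
Add 10 hours 10 minutes leg 2 → 6:27 PM UTC.
Add 6 hours 38 minutes layover in Mexico City → 1:05 AM UTC (Aug 10).
Add 13 hours 28 minutes leg 3 → 2:33 PM UTC.
Eucla is UTC+8:45, so local arrival = 2:33 PM + 8:45 = 11:18 PM on Aug 10.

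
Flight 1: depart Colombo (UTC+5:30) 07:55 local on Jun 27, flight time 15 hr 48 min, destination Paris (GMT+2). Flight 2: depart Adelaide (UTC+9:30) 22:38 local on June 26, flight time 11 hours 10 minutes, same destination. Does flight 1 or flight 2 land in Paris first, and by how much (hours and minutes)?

the second, by 17 hours 55 minutes

Flight 1 in UTC: 07:55 − 5:30 = 02:25 on Jun 27.
+15 hours 48 minutes → arrive 18:13 UTC on Jun 27.
Flight 2 in UTC: 22:38 − 9:30 = 13:08 on Jun 26.
+11 hours 10 minutes → arrive 00:18 UTC on Jun 27.
Flight 2 lands earlier by 17 hours 55 minutes.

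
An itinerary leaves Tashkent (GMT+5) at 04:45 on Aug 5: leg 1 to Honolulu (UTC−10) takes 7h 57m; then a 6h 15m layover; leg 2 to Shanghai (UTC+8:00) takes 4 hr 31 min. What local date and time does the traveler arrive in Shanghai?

02:28 on August 6

Convert departure to UTC: 04:45 − 5:00 = 23:45 UTC on Aug 4.
Add 7 hours 57 minutes leg 1 → 07:42 UTC (Aug 5).
Add 6 hours and 15 minutes layover in Honolulu → 13:57 UTC.
Add 4 hours and 31 minutes leg 2 → 18:28 UTC.
Shanghai is UTC+8:00, so local arrival = 18:28 + 8:00 = 02:28 on Aug 6.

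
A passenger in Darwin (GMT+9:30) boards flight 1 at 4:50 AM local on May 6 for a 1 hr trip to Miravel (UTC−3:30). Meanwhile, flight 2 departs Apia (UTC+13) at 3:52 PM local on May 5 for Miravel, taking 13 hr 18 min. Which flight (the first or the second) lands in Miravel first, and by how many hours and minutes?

the second, by 4 hours 10 minutes

Flight 1 in UTC: 4:50 AM − 9:30 = 7:20 PM on May 5.
+1 hour → arrive 8:20 PM UTC on May 5.
Flight 2 in UTC: 3:52 PM − 13:00 = 2:52 AM on May 5.
+13 hours 18 minutes → arrive 4:10 PM UTC on May 5.
Flight 2 lands earlier by 4 hours 10 minutes.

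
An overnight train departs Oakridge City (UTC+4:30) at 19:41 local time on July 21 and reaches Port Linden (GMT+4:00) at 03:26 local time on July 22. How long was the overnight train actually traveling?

Port Linden is 0:30 behind Oakridge City.
Clock-face elapsed time (ignoring zones) is 7 hours 45 minutes.
Actual elapsed = 7 hours 45 minutes + 0:30 = 8 hours 15 minutes.

8 hours 15 minutes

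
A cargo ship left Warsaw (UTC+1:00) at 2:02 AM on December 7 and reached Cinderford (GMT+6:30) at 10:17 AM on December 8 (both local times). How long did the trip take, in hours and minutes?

Departure in UTC: 2:02 AM − 1:00 = 1:02 AM on Dec 7.
Arrival in UTC: 10:17 AM − 6:30 = 3:47 AM on Dec 8.
Elapsed = 3:47 AM − 1:02 AM (+1 day) = 26 hours 45 minutes.

26 hours 45 minutes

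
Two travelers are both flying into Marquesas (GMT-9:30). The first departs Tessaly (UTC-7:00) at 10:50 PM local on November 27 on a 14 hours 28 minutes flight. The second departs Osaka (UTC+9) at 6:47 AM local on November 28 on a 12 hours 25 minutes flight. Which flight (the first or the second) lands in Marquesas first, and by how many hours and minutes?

the second, by 10 hours 6 minutes

Flight 1 in UTC: 10:50 PM + 7:00 = 5:50 AM on Nov 28.
+14 hours and 28 minutes → arrive 8:18 PM UTC on Nov 28.
Flight 2 in UTC: 6:47 AM − 9:00 = 9:47 PM on Nov 27.
+12 hours 25 minutes → arrive 10:12 AM UTC on Nov 28.
Flight 2 lands earlier by 10 hours 6 minutes.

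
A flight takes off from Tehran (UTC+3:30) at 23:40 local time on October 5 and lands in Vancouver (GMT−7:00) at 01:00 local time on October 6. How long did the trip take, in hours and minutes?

11 hours 50 minutes

Departure in UTC: 23:40 − 3:30 = 20:10 on Oct 5.
Arrival in UTC: 01:00 + 7:00 = 08:00 on Oct 6.
Elapsed = 08:00 − 20:10 (+1 day) = 11 hours 50 minutes.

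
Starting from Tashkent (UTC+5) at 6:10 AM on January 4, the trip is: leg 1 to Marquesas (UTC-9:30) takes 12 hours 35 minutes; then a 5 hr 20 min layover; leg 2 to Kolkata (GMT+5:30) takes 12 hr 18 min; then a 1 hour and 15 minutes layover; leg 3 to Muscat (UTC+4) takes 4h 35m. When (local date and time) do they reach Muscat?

Convert departure to UTC: 6:10 AM − 5:00 = 1:10 AM UTC on Jan 4.
Add 12 hours 35 minutes leg 1 → 1:45 PM UTC.
Add 5 hours and 20 minutes layover in Marquesas → 7:05 PM UTC.
Add 12 hours and 18 minutes leg 2 → 7:23 AM UTC (Jan 5).
Add 1 hour and 15 minutes layover in Kolkata → 8:38 AM UTC.
Add 4 hours and 35 minutes leg 3 → 1:13 PM UTC.
Muscat is UTC+4:00, so local arrival = 1:13 PM + 4:00 = 5:13 PM on Jan 5.

5:13 PM on Jan 5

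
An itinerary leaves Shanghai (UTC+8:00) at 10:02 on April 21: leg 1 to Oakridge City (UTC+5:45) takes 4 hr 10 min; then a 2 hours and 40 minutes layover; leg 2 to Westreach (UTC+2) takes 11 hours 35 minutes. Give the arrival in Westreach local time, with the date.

22:27 on April 21

Convert departure to UTC: 10:02 − 8:00 = 02:02 UTC on Apr 21.
Add 4 hours 10 minutes leg 1 → 06:12 UTC.
Add 2 hours and 40 minutes layover in Oakridge City → 08:52 UTC.
Add 11 hours and 35 minutes leg 2 → 20:27 UTC.
Westreach is UTC+2:00, so local arrival = 20:27 + 2:00 = 22:27 on Apr 21.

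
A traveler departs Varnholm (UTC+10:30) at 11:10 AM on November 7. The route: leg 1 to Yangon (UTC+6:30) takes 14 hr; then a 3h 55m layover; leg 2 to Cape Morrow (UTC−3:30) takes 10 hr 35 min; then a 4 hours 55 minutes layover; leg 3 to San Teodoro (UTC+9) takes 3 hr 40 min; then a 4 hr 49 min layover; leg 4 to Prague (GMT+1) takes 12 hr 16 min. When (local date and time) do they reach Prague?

Convert departure to UTC: 11:10 AM − 10:30 = 12:40 AM UTC on Nov 7.
Add 14 hours leg 1 → 2:40 PM UTC.
Add 3 hours 55 minutes layover in Yangon → 6:35 PM UTC.
Add 10 hours and 35 minutes leg 2 → 5:10 AM UTC (Nov 8).
Add 4 hours 55 minutes layover in Cape Morrow → 10:05 AM UTC.
Add 3 hours 40 minutes leg 3 → 1:45 PM UTC.
Add 4 hours 49 minutes layover in San Teodoro → 6:34 PM UTC.
Add 12 hours and 16 minutes leg 4 → 6:50 AM UTC (Nov 9).
Prague is UTC+1:00, so local arrival = 6:50 AM + 1:00 = 7:50 AM on Nov 9.

7:50 AM on November 9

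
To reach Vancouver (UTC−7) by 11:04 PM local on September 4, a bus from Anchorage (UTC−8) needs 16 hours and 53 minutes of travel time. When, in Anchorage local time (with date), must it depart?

Target arrival in UTC: 11:04 PM + 7:00 = 6:04 AM on Sep 5.
Subtract 16 hours 53 minutes → departure 1:11 PM UTC on Sep 4.
Anchorage is UTC−8:00: 1:11 PM − 8:00 = 5:11 AM on Sep 4.

5:11 AM on September 4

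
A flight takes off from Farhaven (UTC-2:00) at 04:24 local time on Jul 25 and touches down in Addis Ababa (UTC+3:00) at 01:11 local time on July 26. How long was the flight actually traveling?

15 hours 47 minutes

Departure in UTC: 04:24 + 2:00 = 06:24 on Jul 25.
Arrival in UTC: 01:11 − 3:00 = 22:11 on Jul 25.
Elapsed = 22:11 − 06:24 = 15 hours 47 minutes.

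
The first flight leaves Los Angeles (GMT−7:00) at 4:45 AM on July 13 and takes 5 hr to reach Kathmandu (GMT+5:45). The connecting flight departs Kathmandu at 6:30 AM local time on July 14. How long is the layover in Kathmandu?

Convert departure to UTC: 4:45 AM + 7:00 = 11:45 AM UTC on Jul 13.
Add 5 hours flight time → 4:45 PM UTC.
Kathmandu is UTC+5:45, so local arrival = 4:45 PM + 5:45 = 10:30 PM on Jul 13.
Layover = 6:30 AM − 10:30 PM (+1 day) = 8 hours.

8 hours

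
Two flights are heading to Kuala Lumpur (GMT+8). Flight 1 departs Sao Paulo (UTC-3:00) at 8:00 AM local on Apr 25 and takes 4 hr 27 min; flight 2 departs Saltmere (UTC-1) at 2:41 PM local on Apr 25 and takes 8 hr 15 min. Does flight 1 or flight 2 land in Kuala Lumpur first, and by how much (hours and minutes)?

Flight 1 in UTC: 8:00 AM + 3:00 = 11:00 AM on Apr 25.
+4 hours 27 minutes → arrive 3:27 PM UTC on Apr 25.
Flight 2 in UTC: 2:41 PM + 1:00 = 3:41 PM on Apr 25.
+8 hours and 15 minutes → arrive 11:56 PM UTC on Apr 25.
Flight 1 lands earlier by 8 hours 29 minutes.

the first, by 8 hours 29 minutes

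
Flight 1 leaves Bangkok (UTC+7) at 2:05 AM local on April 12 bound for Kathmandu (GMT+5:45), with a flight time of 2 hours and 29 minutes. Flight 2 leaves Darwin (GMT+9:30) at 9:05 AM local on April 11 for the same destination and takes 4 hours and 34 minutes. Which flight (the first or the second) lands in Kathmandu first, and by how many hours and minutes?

the second, by 17 hours 25 minutes

Flight 1 in UTC: 2:05 AM − 7:00 = 7:05 PM on Apr 11.
+2 hours and 29 minutes → arrive 9:34 PM UTC on Apr 11.
Flight 2 in UTC: 9:05 AM − 9:30 = 11:35 PM on Apr 10.
+4 hours and 34 minutes → arrive 4:09 AM UTC on Apr 11.
Flight 2 lands earlier by 17 hours 25 minutes.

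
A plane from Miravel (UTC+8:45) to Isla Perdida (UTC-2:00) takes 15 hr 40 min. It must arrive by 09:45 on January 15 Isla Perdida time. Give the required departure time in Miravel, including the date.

04:50 on January 15

Target arrival in UTC: 09:45 + 2:00 = 11:45 on Jan 15.
Subtract 15 hours 40 minutes → departure 20:05 UTC on Jan 14.
Miravel is UTC+8:45: 20:05 + 8:45 = 04:50 on Jan 15.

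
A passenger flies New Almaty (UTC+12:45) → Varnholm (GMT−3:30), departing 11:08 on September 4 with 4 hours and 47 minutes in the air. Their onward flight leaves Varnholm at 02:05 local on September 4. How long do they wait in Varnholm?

2 hours 25 minutes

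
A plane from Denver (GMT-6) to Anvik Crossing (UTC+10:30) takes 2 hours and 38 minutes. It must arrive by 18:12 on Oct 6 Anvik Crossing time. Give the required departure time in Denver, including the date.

Target arrival in UTC: 18:12 − 10:30 = 07:42 on Oct 6.
Subtract 2 hours 38 minutes → departure 05:04 UTC on Oct 6.
Denver is UTC−6:00: 05:04 − 6:00 = 23:04 on Oct 5.

23:04 on October 5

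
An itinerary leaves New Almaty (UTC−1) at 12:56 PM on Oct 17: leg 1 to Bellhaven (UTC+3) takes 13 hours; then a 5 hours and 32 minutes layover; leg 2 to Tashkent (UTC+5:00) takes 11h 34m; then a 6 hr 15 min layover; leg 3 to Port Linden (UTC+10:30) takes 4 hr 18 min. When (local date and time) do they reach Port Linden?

Convert departure to UTC: 12:56 PM + 1:00 = 1:56 PM UTC on Oct 17.
Add 13 hours leg 1 → 2:56 AM UTC (Oct 18).
Add 5 hours 32 minutes layover in Bellhaven → 8:28 AM UTC.
Add 11 hours 34 minutes leg 2 → 8:02 PM UTC.
Add 6 hours 15 minutes layover in Tashkent → 2:17 AM UTC (Oct 19).
Add 4 hours 18 minutes leg 3 → 6:35 AM UTC.
Port Linden is UTC+10:30, so local arrival = 6:35 AM + 10:30 = 5:05 PM on Oct 19.

5:05 PM on Oct 19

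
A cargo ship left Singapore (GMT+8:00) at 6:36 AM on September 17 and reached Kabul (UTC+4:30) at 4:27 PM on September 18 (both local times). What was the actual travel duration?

37 hours 21 minutes

Departure in UTC: 6:36 AM − 8:00 = 10:36 PM on Sep 16.
Arrival in UTC: 4:27 PM − 4:30 = 11:57 AM on Sep 18.
Elapsed = 11:57 AM − 10:36 PM (+2 days) = 37 hours 21 minutes.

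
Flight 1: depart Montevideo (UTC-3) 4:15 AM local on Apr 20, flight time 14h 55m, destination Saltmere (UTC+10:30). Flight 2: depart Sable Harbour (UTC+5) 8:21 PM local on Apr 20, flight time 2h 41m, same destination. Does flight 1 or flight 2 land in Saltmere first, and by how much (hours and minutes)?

the second, by 4 hours 8 minutes

Flight 1 in UTC: 4:15 AM + 3:00 = 7:15 AM on Apr 20.
+14 hours 55 minutes → arrive 10:10 PM UTC on Apr 20.
Flight 2 in UTC: 8:21 PM − 5:00 = 3:21 PM on Apr 20.
+2 hours and 41 minutes → arrive 6:02 PM UTC on Apr 20.
Flight 2 lands earlier by 4 hours 8 minutes.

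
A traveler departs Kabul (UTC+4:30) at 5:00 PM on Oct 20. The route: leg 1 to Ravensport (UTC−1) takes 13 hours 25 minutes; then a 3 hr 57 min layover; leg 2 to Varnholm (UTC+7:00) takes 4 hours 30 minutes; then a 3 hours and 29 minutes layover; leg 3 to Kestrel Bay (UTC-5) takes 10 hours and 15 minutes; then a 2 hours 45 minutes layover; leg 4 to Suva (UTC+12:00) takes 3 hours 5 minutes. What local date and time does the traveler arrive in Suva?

5:56 PM on Oct 22

Convert departure to UTC: 5:00 PM − 4:30 = 12:30 PM UTC on Oct 20.
Add 13 hours and 25 minutes leg 1 → 1:55 AM UTC (Oct 21).
Add 3 hours 57 minutes layover in Ravensport → 5:52 AM UTC.
Add 4 hours 30 minutes leg 2 → 10:22 AM UTC.
Add 3 hours and 29 minutes layover in Varnholm → 1:51 PM UTC.
Add 10 hours and 15 minutes leg 3 → 12:06 AM UTC (Oct 22).
Add 2 hours 45 minutes layover in Kestrel Bay → 2:51 AM UTC.
Add 3 hours 5 minutes leg 4 → 5:56 AM UTC.
Suva is UTC+12:00, so local arrival = 5:56 AM + 12:00 = 5:56 PM on Oct 22.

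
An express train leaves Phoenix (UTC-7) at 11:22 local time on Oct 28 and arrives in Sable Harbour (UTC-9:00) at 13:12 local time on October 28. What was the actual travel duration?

3 hours 50 minutes

Departure in UTC: 11:22 + 7:00 = 18:22 on Oct 28.
Arrival in UTC: 13:12 + 9:00 = 22:12 on Oct 28.
Elapsed = 22:12 − 18:22 = 3 hours 50 minutes.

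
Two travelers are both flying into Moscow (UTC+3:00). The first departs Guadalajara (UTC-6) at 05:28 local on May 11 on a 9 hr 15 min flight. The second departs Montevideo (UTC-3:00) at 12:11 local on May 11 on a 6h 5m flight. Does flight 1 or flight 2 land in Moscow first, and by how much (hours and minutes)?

the first, by 33 minutes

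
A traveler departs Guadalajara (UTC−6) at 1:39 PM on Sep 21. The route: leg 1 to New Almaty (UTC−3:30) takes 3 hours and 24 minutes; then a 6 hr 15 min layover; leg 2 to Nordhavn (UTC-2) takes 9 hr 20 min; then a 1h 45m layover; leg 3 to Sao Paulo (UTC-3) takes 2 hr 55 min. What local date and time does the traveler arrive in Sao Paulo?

Convert departure to UTC: 1:39 PM + 6:00 = 7:39 PM UTC on Sep 21.
Add 3 hours 24 minutes leg 1 → 11:03 PM UTC.
Add 6 hours and 15 minutes layover in New Almaty → 5:18 AM UTC (Sep 22).
Add 9 hours and 20 minutes leg 2 → 2:38 PM UTC.
Add 1 hour and 45 minutes layover in Nordhavn → 4:23 PM UTC.
Add 2 hours 55 minutes leg 3 → 7:18 PM UTC.
Sao Paulo is UTC−3:00, so local arrival = 7:18 PM − 3:00 = 4:18 PM on Sep 22.

4:18 PM on September 22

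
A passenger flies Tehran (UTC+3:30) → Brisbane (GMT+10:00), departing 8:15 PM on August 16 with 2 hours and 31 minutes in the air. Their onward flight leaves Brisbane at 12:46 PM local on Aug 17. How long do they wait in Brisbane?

7 hours 30 minutes

Convert departure to UTC: 8:15 PM − 3:30 = 4:45 PM UTC on Aug 16.
Add 2 hours and 31 minutes flight time → 7:16 PM UTC.
Brisbane is UTC+10:00, so local arrival = 7:16 PM + 10:00 = 5:16 AM on Aug 17.
Layover = 12:46 PM − 5:16 AM = 7 hours 30 minutes.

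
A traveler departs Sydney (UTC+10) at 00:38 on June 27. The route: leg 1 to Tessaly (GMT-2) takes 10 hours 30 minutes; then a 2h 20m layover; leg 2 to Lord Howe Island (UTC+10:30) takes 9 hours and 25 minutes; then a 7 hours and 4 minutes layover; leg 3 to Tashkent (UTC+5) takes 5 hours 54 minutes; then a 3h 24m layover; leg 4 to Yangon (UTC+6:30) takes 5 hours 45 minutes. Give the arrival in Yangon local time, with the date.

Convert departure to UTC: 00:38 − 10:00 = 14:38 UTC on Jun 26.
Add 10 hours 30 minutes leg 1 → 01:08 UTC (Jun 27).
Add 2 hours 20 minutes layover in Tessaly → 03:28 UTC.
Add 9 hours 25 minutes leg 2 → 12:53 UTC.
Add 7 hours and 4 minutes layover in Lord Howe Island → 19:57 UTC.
Add 5 hours and 54 minutes leg 3 → 01:51 UTC (Jun 28).
Add 3 hours 24 minutes layover in Tashkent → 05:15 UTC.
Add 5 hours and 45 minutes leg 4 → 11:00 UTC.
Yangon is UTC+6:30, so local arrival = 11:00 + 6:30 = 17:30 on Jun 28.

17:30 on June 28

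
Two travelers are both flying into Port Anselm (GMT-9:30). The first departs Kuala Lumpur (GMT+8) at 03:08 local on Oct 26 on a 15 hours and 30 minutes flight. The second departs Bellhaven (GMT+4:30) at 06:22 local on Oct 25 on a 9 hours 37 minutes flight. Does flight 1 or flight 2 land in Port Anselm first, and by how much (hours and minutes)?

the second, by 23 hours 9 minutes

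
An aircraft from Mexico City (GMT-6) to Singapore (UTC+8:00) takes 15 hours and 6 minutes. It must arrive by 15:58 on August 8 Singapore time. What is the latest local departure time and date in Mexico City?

Target arrival in UTC: 15:58 − 8:00 = 07:58 on Aug 8.
Subtract 15 hours and 6 minutes → departure 16:52 UTC on Aug 7.
Mexico City is UTC−6:00: 16:52 − 6:00 = 10:52 on Aug 7.

10:52 on August 7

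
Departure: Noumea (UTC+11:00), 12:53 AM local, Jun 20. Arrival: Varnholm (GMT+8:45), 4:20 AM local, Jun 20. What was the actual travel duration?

Departure in UTC: 12:53 AM − 11:00 = 1:53 PM on Jun 19.
Arrival in UTC: 4:20 AM − 8:45 = 7:35 PM on Jun 19.
Elapsed = 7:35 PM − 1:53 PM = 5 hours 42 minutes.

5 hours 42 minutes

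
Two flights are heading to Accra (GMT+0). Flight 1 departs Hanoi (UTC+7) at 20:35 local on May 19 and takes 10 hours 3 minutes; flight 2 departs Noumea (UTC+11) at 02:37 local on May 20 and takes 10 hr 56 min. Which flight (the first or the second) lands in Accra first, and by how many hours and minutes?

Flight 1 in UTC: 20:35 − 7:00 = 13:35 on May 19.
+10 hours 3 minutes → arrive 23:38 UTC on May 19.
Flight 2 in UTC: 02:37 − 11:00 = 15:37 on May 19.
+10 hours and 56 minutes → arrive 02:33 UTC on May 20.
Flight 1 lands earlier by 2 hours 55 minutes.

the first, by 2 hours 55 minutes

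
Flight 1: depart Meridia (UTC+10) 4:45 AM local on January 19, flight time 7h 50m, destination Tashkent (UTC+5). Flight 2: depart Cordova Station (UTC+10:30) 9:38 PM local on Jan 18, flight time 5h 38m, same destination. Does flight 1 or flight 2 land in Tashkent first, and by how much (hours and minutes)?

the second, by 9 hours 49 minutes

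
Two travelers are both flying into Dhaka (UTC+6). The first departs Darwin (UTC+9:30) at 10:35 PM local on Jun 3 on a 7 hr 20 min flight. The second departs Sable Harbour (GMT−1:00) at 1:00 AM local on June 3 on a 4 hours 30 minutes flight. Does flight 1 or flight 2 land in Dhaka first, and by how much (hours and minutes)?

Flight 1 in UTC: 10:35 PM − 9:30 = 1:05 PM on Jun 3.
+7 hours and 20 minutes → arrive 8:25 PM UTC on Jun 3.
Flight 2 in UTC: 1:00 AM + 1:00 = 2:00 AM on Jun 3.
+4 hours and 30 minutes → arrive 6:30 AM UTC on Jun 3.
Flight 2 lands earlier by 13 hours 55 minutes.

the second, by 13 hours 55 minutes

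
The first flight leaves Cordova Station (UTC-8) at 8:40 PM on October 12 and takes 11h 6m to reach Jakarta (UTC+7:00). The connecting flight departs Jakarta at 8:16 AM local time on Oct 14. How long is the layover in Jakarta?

9 hours 30 minutes

Convert departure to UTC: 8:40 PM + 8:00 = 4:40 AM UTC on Oct 13.
Add 11 hours 6 minutes flight time → 3:46 PM UTC.
Jakarta is UTC+7:00, so local arrival = 3:46 PM + 7:00 = 10:46 PM on Oct 13.
Layover = 8:16 AM − 10:46 PM (+1 day) = 9 hours 30 minutes.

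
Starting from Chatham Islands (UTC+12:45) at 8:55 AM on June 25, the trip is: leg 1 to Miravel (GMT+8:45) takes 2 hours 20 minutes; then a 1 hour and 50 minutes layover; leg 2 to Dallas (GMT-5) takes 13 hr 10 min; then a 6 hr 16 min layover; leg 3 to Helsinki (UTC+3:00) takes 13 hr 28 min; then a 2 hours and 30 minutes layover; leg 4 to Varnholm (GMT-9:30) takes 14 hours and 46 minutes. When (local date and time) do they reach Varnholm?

5:00 PM on June 26

Convert departure to UTC: 8:55 AM − 12:45 = 8:10 PM UTC on Jun 24.
Add 2 hours and 20 minutes leg 1 → 10:30 PM UTC.
Add 1 hour 50 minutes layover in Miravel → 12:20 AM UTC (Jun 25).
Add 13 hours and 10 minutes leg 2 → 1:30 PM UTC.
Add 6 hours 16 minutes layover in Dallas → 7:46 PM UTC.
Add 13 hours 28 minutes leg 3 → 9:14 AM UTC (Jun 26).
Add 2 hours 30 minutes layover in Helsinki → 11:44 AM UTC.
Add 14 hours and 46 minutes leg 4 → 2:30 AM UTC (Jun 27).
Varnholm is UTC−9:30, so local arrival = 2:30 AM − 9:30 = 5:00 PM on Jun 26.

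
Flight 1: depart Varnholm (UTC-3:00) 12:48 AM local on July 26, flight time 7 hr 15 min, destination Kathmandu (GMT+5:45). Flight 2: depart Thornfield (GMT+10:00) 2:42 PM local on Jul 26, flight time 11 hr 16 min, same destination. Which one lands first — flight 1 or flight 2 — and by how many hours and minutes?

Flight 1 in UTC: 12:48 AM + 3:00 = 3:48 AM on Jul 26.
+7 hours 15 minutes → arrive 11:03 AM UTC on Jul 26.
Flight 2 in UTC: 2:42 PM − 10:00 = 4:42 AM on Jul 26.
+11 hours 16 minutes → arrive 3:58 PM UTC on Jul 26.
Flight 1 lands earlier by 4 hours 55 minutes.

the first, by 4 hours 55 minutes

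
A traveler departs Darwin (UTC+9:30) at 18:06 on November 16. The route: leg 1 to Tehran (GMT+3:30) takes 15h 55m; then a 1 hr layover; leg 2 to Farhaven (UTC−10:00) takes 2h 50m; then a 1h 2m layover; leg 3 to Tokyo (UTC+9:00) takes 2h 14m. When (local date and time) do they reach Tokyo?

Convert departure to UTC: 18:06 − 9:30 = 08:36 UTC on Nov 16.
Add 15 hours 55 minutes leg 1 → 00:31 UTC (Nov 17).
Add 1 hour layover in Tehran → 01:31 UTC.
Add 2 hours 50 minutes leg 2 → 04:21 UTC.
Add 1 hour 2 minutes layover in Farhaven → 05:23 UTC.
Add 2 hours and 14 minutes leg 3 → 07:37 UTC.
Tokyo is UTC+9:00, so local arrival = 07:37 + 9:00 = 16:37 on Nov 17.

16:37 on Nov 17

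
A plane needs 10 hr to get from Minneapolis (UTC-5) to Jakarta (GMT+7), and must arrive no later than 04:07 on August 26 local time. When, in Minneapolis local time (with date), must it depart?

06:07 on Aug 25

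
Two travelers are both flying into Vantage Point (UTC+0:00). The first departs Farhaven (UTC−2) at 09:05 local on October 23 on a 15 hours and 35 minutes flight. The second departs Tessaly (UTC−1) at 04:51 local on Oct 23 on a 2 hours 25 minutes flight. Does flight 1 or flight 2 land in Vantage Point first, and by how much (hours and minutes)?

the second, by 18 hours 24 minutes

Flight 1 in UTC: 09:05 + 2:00 = 11:05 on Oct 23.
+15 hours 35 minutes → arrive 02:40 UTC on Oct 24.
Flight 2 in UTC: 04:51 + 1:00 = 05:51 on Oct 23.
+2 hours 25 minutes → arrive 08:16 UTC on Oct 23.
Flight 2 lands earlier by 18 hours 24 minutes.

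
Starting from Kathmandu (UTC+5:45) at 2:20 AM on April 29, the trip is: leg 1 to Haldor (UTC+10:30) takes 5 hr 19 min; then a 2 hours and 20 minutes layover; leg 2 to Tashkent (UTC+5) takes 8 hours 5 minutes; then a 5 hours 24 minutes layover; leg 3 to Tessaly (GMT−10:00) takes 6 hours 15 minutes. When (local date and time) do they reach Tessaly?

Convert departure to UTC: 2:20 AM − 5:45 = 8:35 PM UTC on Apr 28.
Add 5 hours and 19 minutes leg 1 → 1:54 AM UTC (Apr 29).
Add 2 hours and 20 minutes layover in Haldor → 4:14 AM UTC.
Add 8 hours and 5 minutes leg 2 → 12:19 PM UTC.
Add 5 hours 24 minutes layover in Tashkent → 5:43 PM UTC.
Add 6 hours 15 minutes leg 3 → 11:58 PM UTC.
Tessaly is UTC−10:00, so local arrival = 11:58 PM − 10:00 = 1:58 PM on Apr 29.

1:58 PM on April 29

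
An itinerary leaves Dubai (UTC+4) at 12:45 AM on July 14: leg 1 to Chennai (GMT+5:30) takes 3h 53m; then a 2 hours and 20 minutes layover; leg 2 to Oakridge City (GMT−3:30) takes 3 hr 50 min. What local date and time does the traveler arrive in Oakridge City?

3:18 AM on Jul 14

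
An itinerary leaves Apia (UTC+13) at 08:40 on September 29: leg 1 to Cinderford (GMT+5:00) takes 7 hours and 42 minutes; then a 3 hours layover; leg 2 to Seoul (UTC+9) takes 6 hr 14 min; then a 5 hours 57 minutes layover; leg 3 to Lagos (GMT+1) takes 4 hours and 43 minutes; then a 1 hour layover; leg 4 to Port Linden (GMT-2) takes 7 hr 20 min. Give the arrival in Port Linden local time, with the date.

05:36 on Sep 30

Convert departure to UTC: 08:40 − 13:00 = 19:40 UTC on Sep 28.
Add 7 hours 42 minutes leg 1 → 03:22 UTC (Sep 29).
Add 3 hours layover in Cinderford → 06:22 UTC.
Add 6 hours 14 minutes leg 2 → 12:36 UTC.
Add 5 hours 57 minutes layover in Seoul → 18:33 UTC.
Add 4 hours and 43 minutes leg 3 → 23:16 UTC.
Add 1 hour layover in Lagos → 00:16 UTC (Sep 30).
Add 7 hours and 20 minutes leg 4 → 07:36 UTC.
Port Linden is UTC−2:00, so local arrival = 07:36 − 2:00 = 05:36 on Sep 30.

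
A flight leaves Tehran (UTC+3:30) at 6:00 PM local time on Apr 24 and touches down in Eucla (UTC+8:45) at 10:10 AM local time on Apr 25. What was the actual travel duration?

Departure in UTC: 6:00 PM − 3:30 = 2:30 PM on Apr 24.
Arrival in UTC: 10:10 AM − 8:45 = 1:25 AM on Apr 25.
Elapsed = 1:25 AM − 2:30 PM (+1 day) = 10 hours 55 minutes.

10 hours 55 minutes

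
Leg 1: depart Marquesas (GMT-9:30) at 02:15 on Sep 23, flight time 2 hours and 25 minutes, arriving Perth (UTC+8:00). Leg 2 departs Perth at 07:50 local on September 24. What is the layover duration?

9 hours 40 minutes

Convert departure to UTC: 02:15 + 9:30 = 11:45 UTC on Sep 23.
Add 2 hours and 25 minutes flight time → 14:10 UTC.
Perth is UTC+8:00, so local arrival = 14:10 + 8:00 = 22:10 on Sep 23.
Layover = 07:50 − 22:10 (+1 day) = 9 hours 40 minutes.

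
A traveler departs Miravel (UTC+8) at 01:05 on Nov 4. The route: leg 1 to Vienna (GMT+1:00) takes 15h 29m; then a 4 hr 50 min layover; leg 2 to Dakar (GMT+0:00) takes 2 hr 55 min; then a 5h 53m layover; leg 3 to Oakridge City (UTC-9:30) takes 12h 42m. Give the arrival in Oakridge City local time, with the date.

01:24 on Nov 5

Convert departure to UTC: 01:05 − 8:00 = 17:05 UTC on Nov 3.
Add 15 hours and 29 minutes leg 1 → 08:34 UTC (Nov 4).
Add 4 hours and 50 minutes layover in Vienna → 13:24 UTC.
Add 2 hours 55 minutes leg 2 → 16:19 UTC.
Add 5 hours and 53 minutes layover in Dakar → 22:12 UTC.
Add 12 hours and 42 minutes leg 3 → 10:54 UTC (Nov 5).
Oakridge City is UTC−9:30, so local arrival = 10:54 − 9:30 = 01:24 on Nov 5.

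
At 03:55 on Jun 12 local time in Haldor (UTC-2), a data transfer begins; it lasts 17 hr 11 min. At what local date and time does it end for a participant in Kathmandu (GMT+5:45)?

04:51 on Jun 13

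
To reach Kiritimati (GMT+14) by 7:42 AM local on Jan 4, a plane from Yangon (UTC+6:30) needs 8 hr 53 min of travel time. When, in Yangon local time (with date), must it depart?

Target arrival in UTC: 7:42 AM − 14:00 = 5:42 PM on Jan 3.
Subtract 8 hours and 53 minutes → departure 8:49 AM UTC on Jan 3.
Yangon is UTC+6:30: 8:49 AM + 6:30 = 3:19 PM on Jan 3.

3:19 PM on Jan 3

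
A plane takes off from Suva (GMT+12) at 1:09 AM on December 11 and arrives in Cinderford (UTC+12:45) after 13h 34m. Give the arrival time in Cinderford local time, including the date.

Convert departure to UTC: 1:09 AM − 12:00 = 1:09 PM UTC on Dec 10.
Add 13 hours 34 minutes travel time → 2:43 AM UTC (Dec 11).
Cinderford is UTC+12:45, so local arrival = 2:43 AM + 12:45 = 3:28 PM on Dec 11.

3:28 PM on Dec 11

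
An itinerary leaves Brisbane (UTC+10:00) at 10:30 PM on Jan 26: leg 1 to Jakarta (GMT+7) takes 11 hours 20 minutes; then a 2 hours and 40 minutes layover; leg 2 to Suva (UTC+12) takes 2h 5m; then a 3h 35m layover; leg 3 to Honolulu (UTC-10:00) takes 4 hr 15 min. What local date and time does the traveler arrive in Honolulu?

2:25 AM on January 27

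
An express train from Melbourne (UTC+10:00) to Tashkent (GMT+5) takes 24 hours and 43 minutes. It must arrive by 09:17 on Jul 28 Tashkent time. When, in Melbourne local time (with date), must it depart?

13:34 on July 27

Target arrival in UTC: 09:17 − 5:00 = 04:17 on Jul 28.
Subtract 24 hours and 43 minutes → departure 03:34 UTC on Jul 27.
Melbourne is UTC+10:00: 03:34 + 10:00 = 13:34 on Jul 27.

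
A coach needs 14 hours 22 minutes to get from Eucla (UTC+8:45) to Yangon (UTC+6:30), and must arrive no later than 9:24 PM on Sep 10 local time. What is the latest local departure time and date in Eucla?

9:17 AM on September 10

Target arrival in UTC: 9:24 PM − 6:30 = 2:54 PM on Sep 10.
Subtract 14 hours 22 minutes → departure 12:32 AM UTC on Sep 10.
Eucla is UTC+8:45: 12:32 AM + 8:45 = 9:17 AM on Sep 10.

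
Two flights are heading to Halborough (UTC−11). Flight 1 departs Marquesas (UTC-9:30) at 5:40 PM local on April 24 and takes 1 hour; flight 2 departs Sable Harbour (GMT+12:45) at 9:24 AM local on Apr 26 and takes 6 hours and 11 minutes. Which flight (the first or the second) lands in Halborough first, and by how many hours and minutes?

the first, by 22 hours 40 minutes

Flight 1 in UTC: 5:40 PM + 9:30 = 3:10 AM on Apr 25.
+1 hour → arrive 4:10 AM UTC on Apr 25.
Flight 2 in UTC: 9:24 AM − 12:45 = 8:39 PM on Apr 25.
+6 hours 11 minutes → arrive 2:50 AM UTC on Apr 26.
Flight 1 lands earlier by 22 hours 40 minutes.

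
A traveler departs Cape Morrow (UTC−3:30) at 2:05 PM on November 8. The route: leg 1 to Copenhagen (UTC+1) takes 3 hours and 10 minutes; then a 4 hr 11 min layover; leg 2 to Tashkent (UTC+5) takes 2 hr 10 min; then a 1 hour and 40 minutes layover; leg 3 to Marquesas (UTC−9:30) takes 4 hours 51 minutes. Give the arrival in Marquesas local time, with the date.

12:07 AM on November 9

Convert departure to UTC: 2:05 PM + 3:30 = 5:35 PM UTC on Nov 8.
Add 3 hours and 10 minutes leg 1 → 8:45 PM UTC.
Add 4 hours 11 minutes layover in Copenhagen → 12:56 AM UTC (Nov 9).
Add 2 hours and 10 minutes leg 2 → 3:06 AM UTC.
Add 1 hour and 40 minutes layover in Tashkent → 4:46 AM UTC.
Add 4 hours and 51 minutes leg 3 → 9:37 AM UTC.
Marquesas is UTC−9:30, so local arrival = 9:37 AM − 9:30 = 12:07 AM on Nov 9.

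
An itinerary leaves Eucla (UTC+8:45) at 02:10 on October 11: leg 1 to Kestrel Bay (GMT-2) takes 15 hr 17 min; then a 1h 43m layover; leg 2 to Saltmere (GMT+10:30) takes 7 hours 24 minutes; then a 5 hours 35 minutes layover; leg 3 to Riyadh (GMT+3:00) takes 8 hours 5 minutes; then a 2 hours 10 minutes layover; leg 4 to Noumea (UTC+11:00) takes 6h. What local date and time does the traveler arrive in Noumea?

Convert departure to UTC: 02:10 − 8:45 = 17:25 UTC on Oct 10.
Add 15 hours and 17 minutes leg 1 → 08:42 UTC (Oct 11).
Add 1 hour and 43 minutes layover in Kestrel Bay → 10:25 UTC.
Add 7 hours 24 minutes leg 2 → 17:49 UTC.
Add 5 hours 35 minutes layover in Saltmere → 23:24 UTC.
Add 8 hours and 5 minutes leg 3 → 07:29 UTC (Oct 12).
Add 2 hours and 10 minutes layover in Riyadh → 09:39 UTC.
Add 6 hours leg 4 → 15:39 UTC.
Noumea is UTC+11:00, so local arrival = 15:39 + 11:00 = 02:39 on Oct 13.

02:39 on Oct 13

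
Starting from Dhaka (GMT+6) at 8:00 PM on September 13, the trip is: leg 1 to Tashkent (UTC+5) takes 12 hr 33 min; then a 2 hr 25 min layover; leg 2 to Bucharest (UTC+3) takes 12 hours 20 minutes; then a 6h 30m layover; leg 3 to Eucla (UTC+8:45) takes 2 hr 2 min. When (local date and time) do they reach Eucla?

Convert departure to UTC: 8:00 PM − 6:00 = 2:00 PM UTC on Sep 13.
Add 12 hours 33 minutes leg 1 → 2:33 AM UTC (Sep 14).
Add 2 hours 25 minutes layover in Tashkent → 4:58 AM UTC.
Add 12 hours 20 minutes leg 2 → 5:18 PM UTC.
Add 6 hours 30 minutes layover in Bucharest → 11:48 PM UTC.
Add 2 hours and 2 minutes leg 3 → 1:50 AM UTC (Sep 15).
Eucla is UTC+8:45, so local arrival = 1:50 AM + 8:45 = 10:35 AM on Sep 15.

10:35 AM on September 15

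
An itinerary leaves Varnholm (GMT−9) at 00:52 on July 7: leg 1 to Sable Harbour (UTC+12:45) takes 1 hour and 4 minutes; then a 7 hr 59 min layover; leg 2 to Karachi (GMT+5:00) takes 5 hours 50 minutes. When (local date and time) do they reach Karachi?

05:45 on July 8

Convert departure to UTC: 00:52 + 9:00 = 09:52 UTC on Jul 7.
Add 1 hour and 4 minutes leg 1 → 10:56 UTC.
Add 7 hours 59 minutes layover in Sable Harbour → 18:55 UTC.
Add 5 hours and 50 minutes leg 2 → 00:45 UTC (Jul 8).
Karachi is UTC+5:00, so local arrival = 00:45 + 5:00 = 05:45 on Jul 8.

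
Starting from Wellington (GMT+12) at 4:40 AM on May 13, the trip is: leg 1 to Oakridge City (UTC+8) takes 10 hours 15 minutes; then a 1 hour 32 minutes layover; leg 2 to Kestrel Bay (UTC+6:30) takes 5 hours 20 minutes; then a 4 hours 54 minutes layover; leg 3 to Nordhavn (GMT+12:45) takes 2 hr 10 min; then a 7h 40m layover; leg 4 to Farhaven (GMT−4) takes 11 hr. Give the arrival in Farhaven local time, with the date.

7:31 AM on May 14

Convert departure to UTC: 4:40 AM − 12:00 = 4:40 PM UTC on May 12.
Add 10 hours 15 minutes leg 1 → 2:55 AM UTC (May 13).
Add 1 hour 32 minutes layover in Oakridge City → 4:27 AM UTC.
Add 5 hours and 20 minutes leg 2 → 9:47 AM UTC.
Add 4 hours 54 minutes layover in Kestrel Bay → 2:41 PM UTC.
Add 2 hours 10 minutes leg 3 → 4:51 PM UTC.
Add 7 hours and 40 minutes layover in Nordhavn → 12:31 AM UTC (May 14).
Add 11 hours leg 4 → 11:31 AM UTC.
Farhaven is UTC−4:00, so local arrival = 11:31 AM − 4:00 = 7:31 AM on May 14.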